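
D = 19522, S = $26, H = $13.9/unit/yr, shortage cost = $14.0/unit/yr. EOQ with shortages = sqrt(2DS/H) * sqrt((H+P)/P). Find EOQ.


Formula: EOQ* = sqrt(2DS/H) * sqrt((H+P)/P)
Base EOQ = sqrt(2*19522*26/13.9) = 270.24 units
Correction = sqrt((13.9+14.0)/14.0) = 1.41169
EOQ* = 270.24 * 1.41169 = 381.5 units

381.5 units


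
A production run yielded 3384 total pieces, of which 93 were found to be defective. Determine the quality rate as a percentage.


Formula: Quality Rate = Good Pieces / Total Pieces * 100
Good pieces = 3384 - 93 = 3291
QR = 3291 / 3384 * 100 = 97.3%

97.3%


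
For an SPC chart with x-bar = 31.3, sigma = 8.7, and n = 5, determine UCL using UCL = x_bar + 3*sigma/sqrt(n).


UCL = 31.3 + 3 * 8.7 / sqrt(5)

42.97


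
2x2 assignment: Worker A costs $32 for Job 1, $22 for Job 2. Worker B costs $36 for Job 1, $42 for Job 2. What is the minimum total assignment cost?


Option 1: A->1 + B->2 = $32 + $42 = $74
Option 2: A->2 + B->1 = $22 + $36 = $58
Min cost = min($74, $58) = $58

$58


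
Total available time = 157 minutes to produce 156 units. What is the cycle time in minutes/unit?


Formula: CT = Available Time / Number of Units
CT = 157 min / 156 units
CT = 1.01 min/unit

1.01 min/unit


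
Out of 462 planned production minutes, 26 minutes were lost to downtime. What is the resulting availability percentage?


Formula: Availability = (Planned Time - Downtime) / Planned Time * 100
Uptime = 462 - 26 = 436 min
Availability = 436 / 462 * 100 = 94.4%

94.4%


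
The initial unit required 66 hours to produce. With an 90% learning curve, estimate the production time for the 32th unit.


Formula: T_n = T_1 * (learning_rate)^(log2(n)) where learning_rate = rate/100
Doublings = log2(32) = 5
T_n = 66 * 0.9^5
T_n = 66 * 0.5905 = 39.0 hours

39.0 hours


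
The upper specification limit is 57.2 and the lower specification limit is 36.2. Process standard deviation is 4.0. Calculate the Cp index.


Cp = (57.2 - 36.2) / (6 * 4.0)

0.88


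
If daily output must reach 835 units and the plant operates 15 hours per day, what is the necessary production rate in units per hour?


Formula: Production Rate = Daily Demand / Available Hours
Rate = 835 units/day / 15 hours/day
Rate = 55.7 units/hour

55.7 units/hour


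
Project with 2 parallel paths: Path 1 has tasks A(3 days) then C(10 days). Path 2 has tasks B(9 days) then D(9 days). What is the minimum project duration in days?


Path 1 = 3 + 10 = 13 days
Path 2 = 9 + 9 = 18 days
Duration = max(13, 18) = 18 days

18 days


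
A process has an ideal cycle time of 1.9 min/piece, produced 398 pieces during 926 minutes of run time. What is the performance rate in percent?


Formula: Performance = (Ideal CT * Total Count) / Run Time * 100
Ideal output time = 1.9 * 398 = 756.2 min
Performance = 756.2 / 926 * 100 = 81.7%

81.7%


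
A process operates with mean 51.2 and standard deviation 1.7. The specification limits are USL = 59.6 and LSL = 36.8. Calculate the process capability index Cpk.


Cpu = (59.6 - 51.2) / (3 * 1.7) = 1.65
Cpl = (51.2 - 36.8) / (3 * 1.7) = 2.82
Cpk = min(1.65, 2.82) = 1.65

1.65


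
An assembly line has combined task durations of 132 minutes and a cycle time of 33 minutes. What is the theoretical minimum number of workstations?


Formula: N_min = ceil(Sum of Task Times / Cycle Time)
N_min = ceil(132 min / 33 min) = ceil(4.0)
N_min = 4 stations

4


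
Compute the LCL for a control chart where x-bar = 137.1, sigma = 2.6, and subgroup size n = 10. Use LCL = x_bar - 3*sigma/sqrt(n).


LCL = 137.1 - 3 * 2.6 / sqrt(10)

134.63


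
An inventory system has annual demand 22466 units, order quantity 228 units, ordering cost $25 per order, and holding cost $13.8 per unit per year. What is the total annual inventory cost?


TC = 22466/228 * 25 + 228/2 * 13.8

$4036.58


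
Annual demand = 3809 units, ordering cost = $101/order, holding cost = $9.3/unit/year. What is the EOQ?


Formula: EOQ = sqrt(2 * D * S / H)
Numerator: 2 * 3809 * 101 = 769418
2DS/H = 769418 / 9.3 = 82733.1
EOQ = sqrt(82733.1) = 287.6 units

287.6 units


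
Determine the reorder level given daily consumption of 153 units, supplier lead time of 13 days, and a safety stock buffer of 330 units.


Formula: ROP = (Daily Demand * Lead Time) + Safety Stock
Demand during lead time = 153 * 13 = 1989 units
ROP = 1989 + 330 = 2319 units

2319 units


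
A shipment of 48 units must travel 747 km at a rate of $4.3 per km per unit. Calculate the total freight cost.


TC = dist * cost * units = 747 * 4.3 * 48 = $154180.80

$154180.80


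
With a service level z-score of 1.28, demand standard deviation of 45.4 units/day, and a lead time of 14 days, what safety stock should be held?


Formula: SS = z * sigma_d * sqrt(LT)
sqrt(LT) = sqrt(14) = 3.7417
SS = 1.28 * 45.4 * 3.7417
SS = 217.4 units

217.4 units


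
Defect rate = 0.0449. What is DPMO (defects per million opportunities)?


DPMO = defect_rate * 1000000 = 0.0449 * 1000000

44900


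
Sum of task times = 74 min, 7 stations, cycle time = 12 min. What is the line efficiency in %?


Formula: Efficiency = Sum of Task Times / (N_stations * CT) * 100
Total station capacity = 7 stations * 12 min = 84 min
Efficiency = 74 / 84 * 100 = 88.1%

88.1%


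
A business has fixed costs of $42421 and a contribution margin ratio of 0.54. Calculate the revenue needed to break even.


Formula: BER = Fixed Costs / Contribution Margin Ratio
BER = $42421 / 0.54
BER = $78557.41 (to the nearest cent)

$78557.41


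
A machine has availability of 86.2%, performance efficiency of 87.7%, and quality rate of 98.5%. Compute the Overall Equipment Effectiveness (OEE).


Formula: OEE = Availability * Performance * Quality / 10000
A * P = 86.2% * 87.7% / 100 = 75.6%
OEE = 75.6% * 98.5% / 100 = 74.5%

74.5%


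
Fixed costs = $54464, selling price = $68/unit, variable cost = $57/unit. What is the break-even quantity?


Formula: BEQ = Fixed Costs / (Price - Variable Cost)
Contribution margin = $68 - $57 = $11/unit
BEQ = ceil($54464 / $11/unit) = ceil(4951.27) = 4952 units

4952 units


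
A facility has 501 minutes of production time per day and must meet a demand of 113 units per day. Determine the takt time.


Formula: Takt Time = Available Production Time / Customer Demand
Takt = 501 min/day / 113 units/day
Takt = 4.43 min/unit

4.43 min/unit


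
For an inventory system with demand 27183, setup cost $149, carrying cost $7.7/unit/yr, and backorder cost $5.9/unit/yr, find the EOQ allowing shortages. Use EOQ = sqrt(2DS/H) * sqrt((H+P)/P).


Formula: EOQ* = sqrt(2DS/H) * sqrt((H+P)/P)
Base EOQ = sqrt(2*27183*149/7.7) = 1025.68 units
Correction = sqrt((7.7+5.9)/5.9) = 1.51825
EOQ* = 1025.68 * 1.51825 = 1557.2 units

1557.2 units


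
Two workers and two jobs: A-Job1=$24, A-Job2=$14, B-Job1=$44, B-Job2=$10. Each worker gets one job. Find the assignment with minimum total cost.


Option 1: A->1 + B->2 = $24 + $10 = $34
Option 2: A->2 + B->1 = $14 + $44 = $58
Min cost = min($34, $58) = $34

$34


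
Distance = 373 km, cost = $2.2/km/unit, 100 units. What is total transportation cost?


TC = dist * cost * units = 373 * 2.2 * 100 = $82060.00

$82060.00


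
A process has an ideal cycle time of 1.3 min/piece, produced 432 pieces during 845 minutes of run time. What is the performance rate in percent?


Formula: Performance = (Ideal CT * Total Count) / Run Time * 100
Ideal output time = 1.3 * 432 = 561.6 min
Performance = 561.6 / 845 * 100 = 66.5%

66.5%


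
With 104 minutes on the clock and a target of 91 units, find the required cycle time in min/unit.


Formula: CT = Available Time / Number of Units
CT = 104 min / 91 units
CT = 1.14 min/unit

1.14 min/unit


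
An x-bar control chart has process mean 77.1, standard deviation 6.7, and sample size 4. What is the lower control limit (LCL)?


LCL = 77.1 - 3 * 6.7 / sqrt(4)

67.05


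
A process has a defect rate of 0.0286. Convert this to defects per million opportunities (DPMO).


DPMO = defect_rate * 1000000 = 0.0286 * 1000000

28600


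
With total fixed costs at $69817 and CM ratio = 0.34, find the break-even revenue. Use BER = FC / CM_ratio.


Formula: BER = Fixed Costs / Contribution Margin Ratio
BER = $69817 / 0.34
BER = $205344.12 (to the nearest cent)

$205344.12


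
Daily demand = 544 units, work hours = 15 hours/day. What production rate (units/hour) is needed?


Formula: Production Rate = Daily Demand / Available Hours
Rate = 544 units/day / 15 hours/day
Rate = 36.3 units/hour

36.3 units/hour


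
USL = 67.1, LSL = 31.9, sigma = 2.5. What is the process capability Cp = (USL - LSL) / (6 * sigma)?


Cp = (67.1 - 31.9) / (6 * 2.5)

2.35


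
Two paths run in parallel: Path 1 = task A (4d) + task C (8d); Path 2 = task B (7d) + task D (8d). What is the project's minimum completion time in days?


Path 1 = 4 + 8 = 12 days
Path 2 = 7 + 8 = 15 days
Duration = max(12, 15) = 15 days

15 days


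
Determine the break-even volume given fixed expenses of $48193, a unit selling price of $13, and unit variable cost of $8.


Formula: BEQ = Fixed Costs / (Price - Variable Cost)
Contribution margin = $13 - $8 = $5/unit
BEQ = ceil($48193 / $5/unit) = ceil(9638.6) = 9639 units

9639 units


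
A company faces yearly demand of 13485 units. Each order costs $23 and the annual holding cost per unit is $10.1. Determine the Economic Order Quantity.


Formula: EOQ = sqrt(2 * D * S / H)
Numerator: 2 * 13485 * 23 = 620310
2DS/H = 620310 / 10.1 = 61416.8
EOQ = sqrt(61416.8) = 247.8 units

247.8 units


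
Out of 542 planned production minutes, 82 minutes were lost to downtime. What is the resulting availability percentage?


Formula: Availability = (Planned Time - Downtime) / Planned Time * 100
Uptime = 542 - 82 = 460 min
Availability = 460 / 542 * 100 = 84.9%

84.9%


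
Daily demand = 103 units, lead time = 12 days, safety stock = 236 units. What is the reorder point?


Formula: ROP = (Daily Demand * Lead Time) + Safety Stock
Demand during lead time = 103 * 12 = 1236 units
ROP = 1236 + 236 = 1472 units

1472 units


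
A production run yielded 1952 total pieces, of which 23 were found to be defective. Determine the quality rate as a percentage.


Formula: Quality Rate = Good Pieces / Total Pieces * 100
Good pieces = 1952 - 23 = 1929
QR = 1929 / 1952 * 100 = 98.8%

98.8%


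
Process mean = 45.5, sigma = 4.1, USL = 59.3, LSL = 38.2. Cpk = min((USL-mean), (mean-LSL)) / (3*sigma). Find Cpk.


Cpu = (59.3 - 45.5) / (3 * 4.1) = 1.12
Cpl = (45.5 - 38.2) / (3 * 4.1) = 0.59
Cpk = min(1.12, 0.59) = 0.59

0.59


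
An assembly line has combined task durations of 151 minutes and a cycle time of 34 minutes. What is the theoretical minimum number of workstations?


Formula: N_min = ceil(Sum of Task Times / Cycle Time)
N_min = ceil(151 min / 34 min) = ceil(4.4412)
N_min = 5 stations

5


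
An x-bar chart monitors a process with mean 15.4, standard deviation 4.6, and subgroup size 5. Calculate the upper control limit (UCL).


UCL = 15.4 + 3 * 4.6 / sqrt(5)

21.57


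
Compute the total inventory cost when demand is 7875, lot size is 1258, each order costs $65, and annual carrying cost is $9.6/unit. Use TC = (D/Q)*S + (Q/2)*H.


TC = 7875/1258 * 65 + 1258/2 * 9.6

$6445.30


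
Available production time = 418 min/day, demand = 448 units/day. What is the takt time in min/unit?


Formula: Takt Time = Available Production Time / Customer Demand
Takt = 418 min/day / 448 units/day
Takt = 0.93 min/unit

0.93 min/unit


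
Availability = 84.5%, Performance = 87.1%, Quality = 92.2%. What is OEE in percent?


Formula: OEE = Availability * Performance * Quality / 10000
A * P = 84.5% * 87.1% / 100 = 73.6%
OEE = 73.6% * 92.2% / 100 = 67.9%

67.9%


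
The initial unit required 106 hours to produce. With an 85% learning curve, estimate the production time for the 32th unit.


Formula: T_n = T_1 * (learning_rate)^(log2(n)) where learning_rate = rate/100
Doublings = log2(32) = 5
T_n = 106 * 0.85^5
T_n = 106 * 0.4437 = 47.0 hours

47.0 hours


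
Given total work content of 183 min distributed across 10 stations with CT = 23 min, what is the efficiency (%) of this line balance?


Formula: Efficiency = Sum of Task Times / (N_stations * CT) * 100
Total station capacity = 10 stations * 23 min = 230 min
Efficiency = 183 / 230 * 100 = 79.6%

79.6%


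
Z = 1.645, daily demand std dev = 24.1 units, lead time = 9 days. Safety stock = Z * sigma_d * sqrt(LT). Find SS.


Formula: SS = z * sigma_d * sqrt(LT)
sqrt(LT) = sqrt(9) = 3.0
SS = 1.645 * 24.1 * 3.0
SS = 118.9 units

118.9 units


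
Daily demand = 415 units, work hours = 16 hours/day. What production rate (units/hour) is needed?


Formula: Production Rate = Daily Demand / Available Hours
Rate = 415 units/day / 16 hours/day
Rate = 25.9 units/hour

25.9 units/hour


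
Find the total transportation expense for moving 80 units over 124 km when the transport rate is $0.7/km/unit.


TC = dist * cost * units = 124 * 0.7 * 80 = $6944.00

$6944.00


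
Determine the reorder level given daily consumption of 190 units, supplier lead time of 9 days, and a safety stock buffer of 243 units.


Formula: ROP = (Daily Demand * Lead Time) + Safety Stock
Demand during lead time = 190 * 9 = 1710 units
ROP = 1710 + 243 = 1953 units

1953 units


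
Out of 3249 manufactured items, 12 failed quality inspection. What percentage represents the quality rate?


Formula: Quality Rate = Good Pieces / Total Pieces * 100
Good pieces = 3249 - 12 = 3237
QR = 3237 / 3249 * 100 = 99.6%

99.6%


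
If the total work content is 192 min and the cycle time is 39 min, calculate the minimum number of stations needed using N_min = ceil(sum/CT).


Formula: N_min = ceil(Sum of Task Times / Cycle Time)
N_min = ceil(192 min / 39 min) = ceil(4.9231)
N_min = 5 stations

5


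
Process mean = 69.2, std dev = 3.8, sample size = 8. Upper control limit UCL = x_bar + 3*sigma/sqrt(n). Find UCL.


UCL = 69.2 + 3 * 3.8 / sqrt(8)

73.23


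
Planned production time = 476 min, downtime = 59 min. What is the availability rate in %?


Formula: Availability = (Planned Time - Downtime) / Planned Time * 100
Uptime = 476 - 59 = 417 min
Availability = 417 / 476 * 100 = 87.6%

87.6%


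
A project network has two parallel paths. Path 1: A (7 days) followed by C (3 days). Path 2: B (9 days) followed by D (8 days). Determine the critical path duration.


Path 1 = 7 + 3 = 10 days
Path 2 = 9 + 8 = 17 days
Duration = max(10, 17) = 17 days

17 days


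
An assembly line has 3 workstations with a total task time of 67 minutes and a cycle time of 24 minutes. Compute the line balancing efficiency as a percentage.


Formula: Efficiency = Sum of Task Times / (N_stations * CT) * 100
Total station capacity = 3 stations * 24 min = 72 min
Efficiency = 67 / 72 * 100 = 93.1%

93.1%


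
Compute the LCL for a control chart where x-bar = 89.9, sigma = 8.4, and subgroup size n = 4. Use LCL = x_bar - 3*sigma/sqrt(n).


LCL = 89.9 - 3 * 8.4 / sqrt(4)

77.3


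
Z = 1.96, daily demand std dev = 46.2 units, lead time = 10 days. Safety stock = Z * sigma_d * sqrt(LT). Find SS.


Formula: SS = z * sigma_d * sqrt(LT)
sqrt(LT) = sqrt(10) = 3.1623
SS = 1.96 * 46.2 * 3.1623
SS = 286.4 units

286.4 units


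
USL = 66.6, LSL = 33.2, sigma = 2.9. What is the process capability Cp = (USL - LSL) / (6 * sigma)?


Cp = (66.6 - 33.2) / (6 * 2.9)

1.92


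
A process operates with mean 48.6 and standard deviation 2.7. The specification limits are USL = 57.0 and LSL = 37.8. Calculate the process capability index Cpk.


Cpu = (57.0 - 48.6) / (3 * 2.7) = 1.04
Cpl = (48.6 - 37.8) / (3 * 2.7) = 1.33
Cpk = min(1.04, 1.33) = 1.04

1.04


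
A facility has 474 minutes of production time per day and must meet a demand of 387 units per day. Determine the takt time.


Formula: Takt Time = Available Production Time / Customer Demand
Takt = 474 min/day / 387 units/day
Takt = 1.22 min/unit

1.22 min/unit


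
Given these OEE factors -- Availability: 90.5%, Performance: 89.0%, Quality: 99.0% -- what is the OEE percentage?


Formula: OEE = Availability * Performance * Quality / 10000
A * P = 90.5% * 89.0% / 100 = 80.55%
OEE = 80.55% * 99.0% / 100 = 79.7%

79.7%


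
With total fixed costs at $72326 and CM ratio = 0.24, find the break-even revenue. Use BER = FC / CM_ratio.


Formula: BER = Fixed Costs / Contribution Margin Ratio
BER = $72326 / 0.24
BER = $301358.33 (to the nearest cent)

$301358.33


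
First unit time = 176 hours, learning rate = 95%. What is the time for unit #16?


Formula: T_n = T_1 * (learning_rate)^(log2(n)) where learning_rate = rate/100
Doublings = log2(16) = 4
T_n = 176 * 0.95^4
T_n = 176 * 0.8145 = 143.4 hours

143.4 hours


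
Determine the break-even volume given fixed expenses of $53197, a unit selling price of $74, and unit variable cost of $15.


Formula: BEQ = Fixed Costs / (Price - Variable Cost)
Contribution margin = $74 - $15 = $59/unit
BEQ = ceil($53197 / $59/unit) = ceil(901.64) = 902 units

902 units


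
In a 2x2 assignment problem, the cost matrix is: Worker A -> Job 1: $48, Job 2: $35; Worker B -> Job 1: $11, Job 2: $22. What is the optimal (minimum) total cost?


Option 1: A->1 + B->2 = $48 + $22 = $70
Option 2: A->2 + B->1 = $35 + $11 = $46
Min cost = min($70, $46) = $46

$46


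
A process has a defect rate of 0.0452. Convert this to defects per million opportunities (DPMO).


DPMO = defect_rate * 1000000 = 0.0452 * 1000000

45200


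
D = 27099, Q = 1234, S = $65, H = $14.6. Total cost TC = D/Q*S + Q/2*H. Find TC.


TC = 27099/1234 * 65 + 1234/2 * 14.6

$10435.62


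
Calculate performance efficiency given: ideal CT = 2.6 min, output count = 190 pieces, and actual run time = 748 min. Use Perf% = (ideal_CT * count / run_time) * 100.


Formula: Performance = (Ideal CT * Total Count) / Run Time * 100
Ideal output time = 2.6 * 190 = 494.0 min
Performance = 494.0 / 748 * 100 = 66.0%

66.0%


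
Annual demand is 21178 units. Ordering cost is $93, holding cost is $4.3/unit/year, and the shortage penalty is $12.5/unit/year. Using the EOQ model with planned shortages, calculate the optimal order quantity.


Formula: EOQ* = sqrt(2DS/H) * sqrt((H+P)/P)
Base EOQ = sqrt(2*21178*93/4.3) = 957.12 units
Correction = sqrt((4.3+12.5)/12.5) = 1.15931
EOQ* = 957.12 * 1.15931 = 1109.6 units

1109.6 units


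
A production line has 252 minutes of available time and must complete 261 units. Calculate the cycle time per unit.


Formula: CT = Available Time / Number of Units
CT = 252 min / 261 units
CT = 0.97 min/unit

0.97 min/unit


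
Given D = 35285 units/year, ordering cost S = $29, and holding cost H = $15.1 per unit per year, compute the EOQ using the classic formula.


Formula: EOQ = sqrt(2 * D * S / H)
Numerator: 2 * 35285 * 29 = 2046530
2DS/H = 2046530 / 15.1 = 135531.8
EOQ = sqrt(135531.8) = 368.1 units

368.1 units


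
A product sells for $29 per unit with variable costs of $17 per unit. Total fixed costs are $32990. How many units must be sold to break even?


Formula: BEQ = Fixed Costs / (Price - Variable Cost)
Contribution margin = $29 - $17 = $12/unit
BEQ = ceil($32990 / $12/unit) = ceil(2749.17) = 2750 units

2750 units


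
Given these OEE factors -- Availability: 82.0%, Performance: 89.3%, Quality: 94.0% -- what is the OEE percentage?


Formula: OEE = Availability * Performance * Quality / 10000
A * P = 82.0% * 89.3% / 100 = 73.23%
OEE = 73.23% * 94.0% / 100 = 68.8%

68.8%


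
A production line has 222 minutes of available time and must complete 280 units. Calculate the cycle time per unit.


Formula: CT = Available Time / Number of Units
CT = 222 min / 280 units
CT = 0.79 min/unit

0.79 min/unit


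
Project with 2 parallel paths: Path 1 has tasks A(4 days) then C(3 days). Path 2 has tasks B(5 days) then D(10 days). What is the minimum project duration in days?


Path 1 = 4 + 3 = 7 days
Path 2 = 5 + 10 = 15 days
Duration = max(7, 15) = 15 days

15 days


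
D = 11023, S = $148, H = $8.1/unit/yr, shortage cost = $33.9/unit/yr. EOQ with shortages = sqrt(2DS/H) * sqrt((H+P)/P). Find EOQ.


Formula: EOQ* = sqrt(2DS/H) * sqrt((H+P)/P)
Base EOQ = sqrt(2*11023*148/8.1) = 634.68 units
Correction = sqrt((8.1+33.9)/33.9) = 1.11308
EOQ* = 634.68 * 1.11308 = 706.4 units

706.4 units


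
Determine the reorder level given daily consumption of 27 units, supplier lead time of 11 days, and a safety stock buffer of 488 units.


Formula: ROP = (Daily Demand * Lead Time) + Safety Stock
Demand during lead time = 27 * 11 = 297 units
ROP = 297 + 488 = 785 units

785 units


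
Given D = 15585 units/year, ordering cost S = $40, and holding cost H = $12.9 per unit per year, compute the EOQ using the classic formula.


Formula: EOQ = sqrt(2 * D * S / H)
Numerator: 2 * 15585 * 40 = 1246800
2DS/H = 1246800 / 12.9 = 96651.2
EOQ = sqrt(96651.2) = 310.9 units

310.9 units


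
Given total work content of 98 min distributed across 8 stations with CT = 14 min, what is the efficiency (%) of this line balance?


Formula: Efficiency = Sum of Task Times / (N_stations * CT) * 100
Total station capacity = 8 stations * 14 min = 112 min
Efficiency = 98 / 112 * 100 = 87.5%

87.5%


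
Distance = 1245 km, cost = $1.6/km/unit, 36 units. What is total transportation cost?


TC = dist * cost * units = 1245 * 1.6 * 36 = $71712.00

$71712.00


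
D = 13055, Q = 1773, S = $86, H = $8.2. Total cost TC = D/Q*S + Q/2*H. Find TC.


TC = 13055/1773 * 86 + 1773/2 * 8.2

$7902.54


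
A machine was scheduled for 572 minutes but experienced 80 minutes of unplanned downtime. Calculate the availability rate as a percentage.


Formula: Availability = (Planned Time - Downtime) / Planned Time * 100
Uptime = 572 - 80 = 492 min
Availability = 492 / 572 * 100 = 86.0%

86.0%


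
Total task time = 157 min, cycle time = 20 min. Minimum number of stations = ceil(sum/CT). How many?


Formula: N_min = ceil(Sum of Task Times / Cycle Time)
N_min = ceil(157 min / 20 min) = ceil(7.85)
N_min = 8 stations

8


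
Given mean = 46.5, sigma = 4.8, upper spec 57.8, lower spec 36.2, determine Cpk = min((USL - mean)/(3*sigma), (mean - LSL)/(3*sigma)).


Cpu = (57.8 - 46.5) / (3 * 4.8) = 0.78
Cpl = (46.5 - 36.2) / (3 * 4.8) = 0.72
Cpk = min(0.78, 0.72) = 0.72

0.72


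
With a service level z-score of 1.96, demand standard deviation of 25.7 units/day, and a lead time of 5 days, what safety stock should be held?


Formula: SS = z * sigma_d * sqrt(LT)
sqrt(LT) = sqrt(5) = 2.2361
SS = 1.96 * 25.7 * 2.2361
SS = 112.6 units

112.6 units


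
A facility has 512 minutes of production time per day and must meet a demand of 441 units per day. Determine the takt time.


Formula: Takt Time = Available Production Time / Customer Demand
Takt = 512 min/day / 441 units/day
Takt = 1.16 min/unit

1.16 min/unit


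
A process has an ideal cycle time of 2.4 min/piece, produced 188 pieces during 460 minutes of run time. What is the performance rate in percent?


Formula: Performance = (Ideal CT * Total Count) / Run Time * 100
Ideal output time = 2.4 * 188 = 451.2 min
Performance = 451.2 / 460 * 100 = 98.1%

98.1%


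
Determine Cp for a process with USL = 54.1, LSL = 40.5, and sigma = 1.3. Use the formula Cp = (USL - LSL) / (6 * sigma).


Cp = (54.1 - 40.5) / (6 * 1.3)

1.74


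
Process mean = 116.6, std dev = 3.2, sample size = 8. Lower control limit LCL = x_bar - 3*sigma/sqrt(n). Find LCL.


LCL = 116.6 - 3 * 3.2 / sqrt(8)

113.21


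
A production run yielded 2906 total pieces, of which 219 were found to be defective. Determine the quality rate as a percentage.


Formula: Quality Rate = Good Pieces / Total Pieces * 100
Good pieces = 2906 - 219 = 2687
QR = 2687 / 2906 * 100 = 92.5%

92.5%


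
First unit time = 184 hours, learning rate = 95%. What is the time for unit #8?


Formula: T_n = T_1 * (learning_rate)^(log2(n)) where learning_rate = rate/100
Doublings = log2(8) = 3
T_n = 184 * 0.95^3
T_n = 184 * 0.8574 = 157.8 hours

157.8 hours


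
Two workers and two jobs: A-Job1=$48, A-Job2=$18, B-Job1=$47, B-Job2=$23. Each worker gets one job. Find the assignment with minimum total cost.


Option 1: A->1 + B->2 = $48 + $23 = $71
Option 2: A->2 + B->1 = $18 + $47 = $65
Min cost = min($71, $65) = $65

$65


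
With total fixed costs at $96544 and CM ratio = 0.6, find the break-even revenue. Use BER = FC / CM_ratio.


Formula: BER = Fixed Costs / Contribution Margin Ratio
BER = $96544 / 0.6
BER = $160906.67 (to the nearest cent)

$160906.67


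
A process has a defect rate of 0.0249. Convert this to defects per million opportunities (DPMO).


DPMO = defect_rate * 1000000 = 0.0249 * 1000000

24900


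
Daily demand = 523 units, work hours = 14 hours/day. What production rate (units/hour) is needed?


Formula: Production Rate = Daily Demand / Available Hours
Rate = 523 units/day / 14 hours/day
Rate = 37.4 units/hour

37.4 units/hour


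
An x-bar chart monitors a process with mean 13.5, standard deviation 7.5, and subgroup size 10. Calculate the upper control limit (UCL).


UCL = 13.5 + 3 * 7.5 / sqrt(10)

20.62


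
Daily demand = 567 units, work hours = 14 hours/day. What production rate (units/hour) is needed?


Formula: Production Rate = Daily Demand / Available Hours
Rate = 567 units/day / 14 hours/day
Rate = 40.5 units/hour

40.5 units/hour


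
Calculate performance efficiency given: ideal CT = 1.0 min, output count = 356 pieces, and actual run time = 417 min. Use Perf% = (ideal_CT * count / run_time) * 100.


Formula: Performance = (Ideal CT * Total Count) / Run Time * 100
Ideal output time = 1.0 * 356 = 356.0 min
Performance = 356.0 / 417 * 100 = 85.4%

85.4%


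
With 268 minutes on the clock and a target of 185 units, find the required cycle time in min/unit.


Formula: CT = Available Time / Number of Units
CT = 268 min / 185 units
CT = 1.45 min/unit

1.45 min/unit


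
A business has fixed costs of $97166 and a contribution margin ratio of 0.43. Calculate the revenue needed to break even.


Formula: BER = Fixed Costs / Contribution Margin Ratio
BER = $97166 / 0.43
BER = $225967.44 (to the nearest cent)

$225967.44


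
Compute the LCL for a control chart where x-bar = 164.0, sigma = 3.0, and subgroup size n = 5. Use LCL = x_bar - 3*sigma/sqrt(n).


LCL = 164.0 - 3 * 3.0 / sqrt(5)

159.98


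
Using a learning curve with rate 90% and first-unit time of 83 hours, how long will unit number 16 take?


Formula: T_n = T_1 * (learning_rate)^(log2(n)) where learning_rate = rate/100
Doublings = log2(16) = 4
T_n = 83 * 0.9^4
T_n = 83 * 0.6561 = 54.5 hours

54.5 hours


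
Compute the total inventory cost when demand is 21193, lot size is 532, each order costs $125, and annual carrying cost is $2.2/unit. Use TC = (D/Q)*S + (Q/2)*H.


TC = 21193/532 * 125 + 532/2 * 2.2

$5564.76


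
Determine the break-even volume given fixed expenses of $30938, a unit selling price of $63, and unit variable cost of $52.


Formula: BEQ = Fixed Costs / (Price - Variable Cost)
Contribution margin = $63 - $52 = $11/unit
BEQ = ceil($30938 / $11/unit) = ceil(2812.55) = 2813 units

2813 units


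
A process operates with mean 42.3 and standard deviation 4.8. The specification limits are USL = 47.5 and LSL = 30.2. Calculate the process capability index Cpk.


Cpu = (47.5 - 42.3) / (3 * 4.8) = 0.36
Cpl = (42.3 - 30.2) / (3 * 4.8) = 0.84
Cpk = min(0.36, 0.84) = 0.36

0.36


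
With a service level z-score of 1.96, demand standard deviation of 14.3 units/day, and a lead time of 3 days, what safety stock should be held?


Formula: SS = z * sigma_d * sqrt(LT)
sqrt(LT) = sqrt(3) = 1.7321
SS = 1.96 * 14.3 * 1.7321
SS = 48.5 units

48.5 units


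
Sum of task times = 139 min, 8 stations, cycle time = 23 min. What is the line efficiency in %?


Formula: Efficiency = Sum of Task Times / (N_stations * CT) * 100
Total station capacity = 8 stations * 23 min = 184 min
Efficiency = 139 / 184 * 100 = 75.5%

75.5%


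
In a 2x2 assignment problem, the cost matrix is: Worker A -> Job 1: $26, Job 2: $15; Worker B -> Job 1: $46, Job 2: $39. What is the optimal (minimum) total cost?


Option 1: A->1 + B->2 = $26 + $39 = $65
Option 2: A->2 + B->1 = $15 + $46 = $61
Min cost = min($65, $61) = $61

$61


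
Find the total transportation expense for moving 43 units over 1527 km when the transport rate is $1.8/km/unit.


TC = dist * cost * units = 1527 * 1.8 * 43 = $118189.80

$118189.80


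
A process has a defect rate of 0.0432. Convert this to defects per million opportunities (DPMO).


DPMO = defect_rate * 1000000 = 0.0432 * 1000000

43200


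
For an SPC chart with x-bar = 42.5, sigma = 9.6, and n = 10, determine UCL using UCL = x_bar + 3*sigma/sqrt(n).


UCL = 42.5 + 3 * 9.6 / sqrt(10)

51.61


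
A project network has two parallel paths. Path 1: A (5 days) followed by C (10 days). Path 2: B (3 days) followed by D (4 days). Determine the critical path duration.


Path 1 = 5 + 10 = 15 days
Path 2 = 3 + 4 = 7 days
Duration = max(15, 7) = 15 days

15 days


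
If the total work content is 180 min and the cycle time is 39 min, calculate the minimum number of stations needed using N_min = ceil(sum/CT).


Formula: N_min = ceil(Sum of Task Times / Cycle Time)
N_min = ceil(180 min / 39 min) = ceil(4.6154)
N_min = 5 stations

5


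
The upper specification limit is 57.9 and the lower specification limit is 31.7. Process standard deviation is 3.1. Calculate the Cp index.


Cp = (57.9 - 31.7) / (6 * 3.1)

1.41


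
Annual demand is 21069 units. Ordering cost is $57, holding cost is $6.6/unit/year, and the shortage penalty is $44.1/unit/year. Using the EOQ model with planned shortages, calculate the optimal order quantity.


Formula: EOQ* = sqrt(2DS/H) * sqrt((H+P)/P)
Base EOQ = sqrt(2*21069*57/6.6) = 603.26 units
Correction = sqrt((6.6+44.1)/44.1) = 1.07222
EOQ* = 603.26 * 1.07222 = 646.8 units

646.8 units


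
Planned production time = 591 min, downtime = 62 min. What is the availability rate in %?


Formula: Availability = (Planned Time - Downtime) / Planned Time * 100
Uptime = 591 - 62 = 529 min
Availability = 529 / 591 * 100 = 89.5%

89.5%


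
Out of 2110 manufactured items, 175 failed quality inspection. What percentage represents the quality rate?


Formula: Quality Rate = Good Pieces / Total Pieces * 100
Good pieces = 2110 - 175 = 1935
QR = 1935 / 2110 * 100 = 91.7%

91.7%


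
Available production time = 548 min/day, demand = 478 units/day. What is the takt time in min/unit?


Formula: Takt Time = Available Production Time / Customer Demand
Takt = 548 min/day / 478 units/day
Takt = 1.15 min/unit

1.15 min/unit


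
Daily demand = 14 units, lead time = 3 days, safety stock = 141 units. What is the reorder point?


Formula: ROP = (Daily Demand * Lead Time) + Safety Stock
Demand during lead time = 14 * 3 = 42 units
ROP = 42 + 141 = 183 units

183 units


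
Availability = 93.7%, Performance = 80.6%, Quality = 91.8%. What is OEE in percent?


Formula: OEE = Availability * Performance * Quality / 10000
A * P = 93.7% * 80.6% / 100 = 75.52%
OEE = 75.52% * 91.8% / 100 = 69.3%

69.3%


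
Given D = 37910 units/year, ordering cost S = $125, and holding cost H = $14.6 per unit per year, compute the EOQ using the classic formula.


Formula: EOQ = sqrt(2 * D * S / H)
Numerator: 2 * 37910 * 125 = 9477500
2DS/H = 9477500 / 14.6 = 649143.8
EOQ = sqrt(649143.8) = 805.7 units

805.7 units


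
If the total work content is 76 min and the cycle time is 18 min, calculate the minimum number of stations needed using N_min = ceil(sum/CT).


Formula: N_min = ceil(Sum of Task Times / Cycle Time)
N_min = ceil(76 min / 18 min) = ceil(4.2222)
N_min = 5 stations

5


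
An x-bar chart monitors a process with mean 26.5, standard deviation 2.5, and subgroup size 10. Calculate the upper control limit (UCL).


UCL = 26.5 + 3 * 2.5 / sqrt(10)

28.87


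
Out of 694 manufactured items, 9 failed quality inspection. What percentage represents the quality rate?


Formula: Quality Rate = Good Pieces / Total Pieces * 100
Good pieces = 694 - 9 = 685
QR = 685 / 694 * 100 = 98.7%

98.7%


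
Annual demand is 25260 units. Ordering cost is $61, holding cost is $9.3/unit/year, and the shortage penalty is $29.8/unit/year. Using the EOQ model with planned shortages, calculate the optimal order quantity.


Formula: EOQ* = sqrt(2DS/H) * sqrt((H+P)/P)
Base EOQ = sqrt(2*25260*61/9.3) = 575.65 units
Correction = sqrt((9.3+29.8)/29.8) = 1.14546
EOQ* = 575.65 * 1.14546 = 659.4 units

659.4 units


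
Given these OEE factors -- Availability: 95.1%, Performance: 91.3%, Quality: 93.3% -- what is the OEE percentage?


Formula: OEE = Availability * Performance * Quality / 10000
A * P = 95.1% * 91.3% / 100 = 86.83%
OEE = 86.83% * 93.3% / 100 = 81.0%

81.0%


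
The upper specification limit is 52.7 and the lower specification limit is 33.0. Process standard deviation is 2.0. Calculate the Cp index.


Cp = (52.7 - 33.0) / (6 * 2.0)

1.64


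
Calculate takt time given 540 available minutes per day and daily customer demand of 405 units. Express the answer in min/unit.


Formula: Takt Time = Available Production Time / Customer Demand
Takt = 540 min/day / 405 units/day
Takt = 1.33 min/unit

1.33 min/unit


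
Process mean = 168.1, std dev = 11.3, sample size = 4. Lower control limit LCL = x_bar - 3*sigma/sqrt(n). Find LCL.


LCL = 168.1 - 3 * 11.3 / sqrt(4)

151.15


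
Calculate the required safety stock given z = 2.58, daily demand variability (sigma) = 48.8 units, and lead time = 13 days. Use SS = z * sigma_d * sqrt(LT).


Formula: SS = z * sigma_d * sqrt(LT)
sqrt(LT) = sqrt(13) = 3.6056
SS = 2.58 * 48.8 * 3.6056
SS = 454.0 units

454.0 units


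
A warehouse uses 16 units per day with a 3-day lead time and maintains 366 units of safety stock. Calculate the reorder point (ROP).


Formula: ROP = (Daily Demand * Lead Time) + Safety Stock
Demand during lead time = 16 * 3 = 48 units
ROP = 48 + 366 = 414 units

414 units


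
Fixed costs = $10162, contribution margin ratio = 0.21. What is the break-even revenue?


Formula: BER = Fixed Costs / Contribution Margin Ratio
BER = $10162 / 0.21
BER = $48390.48 (to the nearest cent)

$48390.48


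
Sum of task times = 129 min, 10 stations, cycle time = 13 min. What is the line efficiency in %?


Formula: Efficiency = Sum of Task Times / (N_stations * CT) * 100
Total station capacity = 10 stations * 13 min = 130 min
Efficiency = 129 / 130 * 100 = 99.2%

99.2%


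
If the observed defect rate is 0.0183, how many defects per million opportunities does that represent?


DPMO = defect_rate * 1000000 = 0.0183 * 1000000

18300


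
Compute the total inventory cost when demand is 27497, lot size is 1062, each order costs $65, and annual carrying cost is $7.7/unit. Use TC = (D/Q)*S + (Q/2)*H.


TC = 27497/1062 * 65 + 1062/2 * 7.7

$5771.66


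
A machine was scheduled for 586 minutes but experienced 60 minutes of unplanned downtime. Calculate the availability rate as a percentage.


Formula: Availability = (Planned Time - Downtime) / Planned Time * 100
Uptime = 586 - 60 = 526 min
Availability = 526 / 586 * 100 = 89.8%

89.8%


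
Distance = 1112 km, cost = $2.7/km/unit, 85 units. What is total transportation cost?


TC = dist * cost * units = 1112 * 2.7 * 85 = $255204.00

$255204.00


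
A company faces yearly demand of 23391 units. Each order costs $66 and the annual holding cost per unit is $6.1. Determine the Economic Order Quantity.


Formula: EOQ = sqrt(2 * D * S / H)
Numerator: 2 * 23391 * 66 = 3087612
2DS/H = 3087612 / 6.1 = 506165.9
EOQ = sqrt(506165.9) = 711.5 units

711.5 units


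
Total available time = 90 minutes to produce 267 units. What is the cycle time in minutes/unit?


Formula: CT = Available Time / Number of Units
CT = 90 min / 267 units
CT = 0.34 min/unit

0.34 min/unit


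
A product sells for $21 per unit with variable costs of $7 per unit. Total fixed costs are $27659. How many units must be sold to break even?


Formula: BEQ = Fixed Costs / (Price - Variable Cost)
Contribution margin = $21 - $7 = $14/unit
BEQ = ceil($27659 / $14/unit) = ceil(1975.64) = 1976 units

1976 units


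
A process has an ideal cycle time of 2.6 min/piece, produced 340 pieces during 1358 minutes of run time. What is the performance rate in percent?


Formula: Performance = (Ideal CT * Total Count) / Run Time * 100
Ideal output time = 2.6 * 340 = 884.0 min
Performance = 884.0 / 1358 * 100 = 65.1%

65.1%


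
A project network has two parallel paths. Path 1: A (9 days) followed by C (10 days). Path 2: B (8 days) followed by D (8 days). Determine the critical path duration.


Path 1 = 9 + 10 = 19 days
Path 2 = 8 + 8 = 16 days
Duration = max(19, 16) = 19 days

19 days


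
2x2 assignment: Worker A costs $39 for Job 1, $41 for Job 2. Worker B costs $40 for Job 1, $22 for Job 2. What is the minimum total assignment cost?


Option 1: A->1 + B->2 = $39 + $22 = $61
Option 2: A->2 + B->1 = $41 + $40 = $81
Min cost = min($61, $81) = $61

$61


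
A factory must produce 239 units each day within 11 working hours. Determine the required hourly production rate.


Formula: Production Rate = Daily Demand / Available Hours
Rate = 239 units/day / 11 hours/day
Rate = 21.7 units/hour

21.7 units/hour


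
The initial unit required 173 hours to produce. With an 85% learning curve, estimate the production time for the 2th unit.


Formula: T_n = T_1 * (learning_rate)^(log2(n)) where learning_rate = rate/100
Doublings = log2(2) = 1
T_n = 173 * 0.85^1
T_n = 173 * 0.85 = 147.1 hours

147.1 hours


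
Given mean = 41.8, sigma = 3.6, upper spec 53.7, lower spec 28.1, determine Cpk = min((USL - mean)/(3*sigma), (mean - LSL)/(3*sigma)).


Cpu = (53.7 - 41.8) / (3 * 3.6) = 1.1
Cpl = (41.8 - 28.1) / (3 * 3.6) = 1.27
Cpk = min(1.1, 1.27) = 1.1

1.1


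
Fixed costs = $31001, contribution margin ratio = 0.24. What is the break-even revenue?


Formula: BER = Fixed Costs / Contribution Margin Ratio
BER = $31001 / 0.24
BER = $129170.83 (to the nearest cent)

$129170.83


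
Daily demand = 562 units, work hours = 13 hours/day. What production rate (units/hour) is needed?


Formula: Production Rate = Daily Demand / Available Hours
Rate = 562 units/day / 13 hours/day
Rate = 43.2 units/hour

43.2 units/hour


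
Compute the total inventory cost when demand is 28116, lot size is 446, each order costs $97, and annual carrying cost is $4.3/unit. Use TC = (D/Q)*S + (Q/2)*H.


TC = 28116/446 * 97 + 446/2 * 4.3

$7073.81


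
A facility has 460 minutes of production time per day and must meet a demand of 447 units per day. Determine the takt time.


Formula: Takt Time = Available Production Time / Customer Demand
Takt = 460 min/day / 447 units/day
Takt = 1.03 min/unit

1.03 min/unit


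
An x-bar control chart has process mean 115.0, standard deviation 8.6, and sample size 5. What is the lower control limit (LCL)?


LCL = 115.0 - 3 * 8.6 / sqrt(5)

103.46


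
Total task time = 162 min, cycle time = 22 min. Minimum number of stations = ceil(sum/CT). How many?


Formula: N_min = ceil(Sum of Task Times / Cycle Time)
N_min = ceil(162 min / 22 min) = ceil(7.3636)
N_min = 8 stations

8


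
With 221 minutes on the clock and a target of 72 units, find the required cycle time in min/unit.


Formula: CT = Available Time / Number of Units
CT = 221 min / 72 units
CT = 3.07 min/unit

3.07 min/unit
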